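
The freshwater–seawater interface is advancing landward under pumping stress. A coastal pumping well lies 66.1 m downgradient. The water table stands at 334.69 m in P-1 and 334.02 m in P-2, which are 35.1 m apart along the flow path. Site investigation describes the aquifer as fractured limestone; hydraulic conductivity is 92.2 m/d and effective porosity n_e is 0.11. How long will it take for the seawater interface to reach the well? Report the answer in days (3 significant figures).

4.13 days

Hydraulic gradient i = (334.69 − 334.02) / 35.1 = 0.67 / 35.1 = 0.01909
Darcy flux q = K·i = 92.2 × 0.01909 = 1.760 m/d
Average linear velocity = 1.760 / 0.11 = 16.00 m/d
t = L / v = 66.1 / 16.00 = 4.131 d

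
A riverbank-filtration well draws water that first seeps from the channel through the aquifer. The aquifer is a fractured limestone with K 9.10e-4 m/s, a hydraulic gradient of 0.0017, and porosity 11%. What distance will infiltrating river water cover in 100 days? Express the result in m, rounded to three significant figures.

122 m

K = 9.10e-4 m/s × 86400 s/d = 78.62 m/d
Darcy flux q = K·i = 78.62 × 0.0017 = 0.1337 m/d
v_s = q/n_e = 0.1337/0.11 = 1.215 m/d
L = v × T = 1.215 × 100 = 121.5 m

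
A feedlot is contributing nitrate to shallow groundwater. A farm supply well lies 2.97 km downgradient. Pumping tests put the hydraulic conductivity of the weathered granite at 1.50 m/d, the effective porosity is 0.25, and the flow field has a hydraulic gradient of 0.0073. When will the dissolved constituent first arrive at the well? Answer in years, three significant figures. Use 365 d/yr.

Darcy flux q = K·i = 1.50 × 0.0073 = 0.01095 m/d
v_s = q/n_e = 0.01095/0.25 = 0.04380 m/d
L = 2.97 km = 2970 m
t = L / v = 2970 / 0.04380 = 67810 d
   = 67810 / 365 = 186 yr

186 years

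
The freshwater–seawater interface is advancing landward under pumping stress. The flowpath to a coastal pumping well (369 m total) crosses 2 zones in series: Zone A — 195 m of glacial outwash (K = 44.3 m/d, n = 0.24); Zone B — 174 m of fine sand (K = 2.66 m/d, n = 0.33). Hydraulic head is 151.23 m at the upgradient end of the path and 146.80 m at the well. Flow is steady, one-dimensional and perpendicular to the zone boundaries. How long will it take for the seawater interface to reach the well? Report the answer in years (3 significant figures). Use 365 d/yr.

Total head drop ΔH = 151.23 − 146.80 = 4.43 m
Continuity: the same q passes through each zone, so ΔH = q·Σ(L_j/K_j) — the zones act as resistances in series.
Σ(L/K) = 195/44.3 + 174/2.66 = 4.402 + 65.41 = 69.82 d
q = ΔH / Σ(L/K) = 4.43 / 69.82 = 0.06345 m/d (same in every zone)
Zone A: v = q/n = 0.06345/0.24 = 0.2644 m/d → t_A = 195/0.2644 = 737.6 d
Zone B: v = q/n = 0.06345/0.33 = 0.1923 m/d → t_B = 174/0.1923 = 904.9 d
Total t = 737.6 + 904.9 = 1642 d
   = 1642 / 365 = 4.50 yr

4.50 years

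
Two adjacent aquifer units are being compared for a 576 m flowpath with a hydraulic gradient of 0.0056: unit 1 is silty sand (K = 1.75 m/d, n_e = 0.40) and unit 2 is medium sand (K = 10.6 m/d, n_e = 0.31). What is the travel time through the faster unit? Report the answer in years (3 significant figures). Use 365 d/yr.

8.24 years

Unit 1 (silty sand): v = 1.75×0.0056/0.40 = 0.02450 m/d, t = 576/0.02450 = 23510 d
Unit 2 (medium sand): v = 10.6×0.0056/0.31 = 0.1915 m/d, t = 576/0.1915 = 3008 d
Faster: 3008 d / 365 = 8.24 yr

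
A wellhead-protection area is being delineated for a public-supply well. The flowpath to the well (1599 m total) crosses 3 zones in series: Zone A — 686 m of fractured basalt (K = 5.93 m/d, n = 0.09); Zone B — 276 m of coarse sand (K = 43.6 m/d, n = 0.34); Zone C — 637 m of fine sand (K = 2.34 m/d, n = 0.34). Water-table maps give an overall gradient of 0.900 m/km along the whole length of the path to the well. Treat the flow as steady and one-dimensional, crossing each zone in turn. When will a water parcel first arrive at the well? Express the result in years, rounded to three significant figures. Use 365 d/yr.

279 years

Steady 1-D flow in series ⇒ the Darcy flux q is identical in every zone and the zone head losses add (resistances L/K in series).
Σ(L/K) = 686/5.93 + 276/43.6 + 637/2.34 = 115.7 + 6.330 + 272.2 = 394.2 d
K_eq = L_total / Σ(L/K) = 1599 / 394.2 = 4.056 m/d
q = K_eq · i = 4.056 × 9.0e-4 = 0.003650 m/d (same in every zone)
Zone A: v = q/n = 0.003650/0.09 = 0.04056 m/d → t_A = 686/0.04056 = 16910 d
Zone B: v = q/n = 0.003650/0.34 = 0.01074 m/d → t_B = 276/0.01074 = 25710 d
Zone C: v = q/n = 0.003650/0.34 = 0.01074 m/d → t_C = 637/0.01074 = 59330 d
Total t = 16910 + 25710 + 59330 = 102000 d
   = 102000 / 365 = 279 yr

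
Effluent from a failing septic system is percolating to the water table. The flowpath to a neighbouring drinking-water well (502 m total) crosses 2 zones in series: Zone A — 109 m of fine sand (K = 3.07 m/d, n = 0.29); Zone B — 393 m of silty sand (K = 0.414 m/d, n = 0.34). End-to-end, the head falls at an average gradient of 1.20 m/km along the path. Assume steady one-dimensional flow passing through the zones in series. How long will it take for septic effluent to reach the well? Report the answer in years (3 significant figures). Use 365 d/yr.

Continuity: the same q passes through each zone, so ΔH = q·Σ(L_j/K_j) — the zones act as resistances in series.
Σ(L/K) = 109/3.07 + 393/0.414 = 35.50 + 949.3 = 984.8 d
K_eq = L_total / Σ(L/K) = 502 / 984.8 = 0.5098 m/d
q = K_eq · i = 0.5098 × 0.0012 = 6.117e-4 m/d (same in every zone)
Zone A: v = q/n = 6.117e-4/0.29 = 0.002109 m/d → t_A = 109/0.002109 = 51670 d
Zone B: v = q/n = 6.117e-4/0.34 = 0.001799 m/d → t_B = 393/0.001799 = 218400 d
Total t = 51670 + 218400 = 270100 d
   = 270100 / 365 = 740 yr

740 years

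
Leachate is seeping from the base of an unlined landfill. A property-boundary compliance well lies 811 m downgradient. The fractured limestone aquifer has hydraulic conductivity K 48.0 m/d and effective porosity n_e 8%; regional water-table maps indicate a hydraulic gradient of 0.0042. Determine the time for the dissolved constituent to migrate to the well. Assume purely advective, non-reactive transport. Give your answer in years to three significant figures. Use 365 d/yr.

0.882 years

q = Ki = 48.0 × 0.0042 = 0.2016 m/d
v = Ki/n = 48.0·0.0042/0.08 = 2.520 m/d
t = L / v = 811 / 2.520 = 321.8 d
   = 321.8 / 365 = 0.882 yr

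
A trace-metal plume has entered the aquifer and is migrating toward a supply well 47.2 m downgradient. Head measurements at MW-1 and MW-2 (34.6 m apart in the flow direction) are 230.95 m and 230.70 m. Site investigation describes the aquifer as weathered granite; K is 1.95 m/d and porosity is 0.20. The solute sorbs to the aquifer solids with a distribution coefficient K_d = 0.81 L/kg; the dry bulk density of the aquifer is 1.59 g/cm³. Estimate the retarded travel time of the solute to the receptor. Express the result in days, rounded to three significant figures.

Hydraulic gradient i = (230.95 − 230.70) / 34.6 = 0.25 / 34.6 = 0.007225
Specific discharge q = 1.95 × 0.007225 = 0.01409 m/d
Seepage velocity v = q / n = 0.01409 / 0.20 = 0.07045 m/d
Retardation R = 1 + ρ_b·K_d/n = 1 + 1.59×0.81/0.20 = 7.440
Contaminant velocity v_c = v/R = 0.07045/7.440 = 0.009469 m/d
t = L/v_c = 47.2/0.009469 = 4984 d

4980 days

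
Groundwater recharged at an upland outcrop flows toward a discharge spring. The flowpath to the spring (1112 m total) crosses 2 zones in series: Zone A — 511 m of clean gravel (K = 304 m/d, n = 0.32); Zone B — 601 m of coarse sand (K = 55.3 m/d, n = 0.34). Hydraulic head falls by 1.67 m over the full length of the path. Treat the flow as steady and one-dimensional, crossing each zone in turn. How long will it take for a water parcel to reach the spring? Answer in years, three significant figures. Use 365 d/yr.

7.57 years

Continuity: the same q passes through each zone, so ΔH = q·Σ(L_j/K_j) — the zones act as resistances in series.
Σ(L/K) = 511/304 + 601/55.3 = 1.681 + 10.87 = 12.55 d
q = ΔH / Σ(L/K) = 1.67 / 12.55 = 0.1331 m/d (same in every zone)
Zone A: v = q/n = 0.1331/0.32 = 0.4159 m/d → t_A = 511/0.4159 = 1229 d
Zone B: v = q/n = 0.1331/0.34 = 0.3914 m/d → t_B = 601/0.3914 = 1535 d
Total t = 1229 + 1535 = 2764 d
   = 2764 / 365 = 7.57 yr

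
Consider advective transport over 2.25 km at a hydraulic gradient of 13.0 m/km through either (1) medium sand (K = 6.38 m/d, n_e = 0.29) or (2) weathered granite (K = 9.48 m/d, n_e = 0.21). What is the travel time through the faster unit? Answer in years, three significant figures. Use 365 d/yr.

10.5 years

Unit 1 (medium sand): v = 6.38×0.013/0.29 = 0.2860 m/d, t = 2250/0.2860 = 7867 d
Unit 2 (weathered granite): v = 9.48×0.013/0.21 = 0.5869 m/d, t = 2250/0.5869 = 3834 d
Faster: 3834 d / 365 = 10.5 yr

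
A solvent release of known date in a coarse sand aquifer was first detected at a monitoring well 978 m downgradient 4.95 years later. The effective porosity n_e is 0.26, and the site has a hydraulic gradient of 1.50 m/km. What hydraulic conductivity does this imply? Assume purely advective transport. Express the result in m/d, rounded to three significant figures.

t = 4.95 years = 1807 d
v = L / t = 978 / 1807 = 0.5413 m/d
K = v · n / i = 0.5413 × 0.26 / 0.0015 = 93.8 m/d

93.8 m/d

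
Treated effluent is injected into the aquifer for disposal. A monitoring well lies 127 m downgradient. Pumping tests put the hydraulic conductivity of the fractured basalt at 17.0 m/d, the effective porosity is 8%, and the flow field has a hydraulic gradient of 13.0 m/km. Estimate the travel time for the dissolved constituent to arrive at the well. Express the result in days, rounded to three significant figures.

q = Ki = 17.0 × 0.013 = 0.2210 m/d
Seepage velocity v = q / n = 0.2210 / 0.08 = 2.763 m/d
t = L / v = 127 / 2.763 = 45.97 d

46.0 days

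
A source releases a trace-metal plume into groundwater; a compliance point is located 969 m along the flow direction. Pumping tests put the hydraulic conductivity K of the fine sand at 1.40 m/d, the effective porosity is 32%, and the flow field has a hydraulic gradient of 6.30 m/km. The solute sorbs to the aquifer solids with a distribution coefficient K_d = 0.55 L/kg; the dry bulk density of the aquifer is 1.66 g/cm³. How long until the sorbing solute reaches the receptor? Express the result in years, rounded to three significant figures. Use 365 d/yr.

371 years

q = Ki = 1.40 × 0.0063 = 0.008820 m/d
Seepage velocity v = q / n = 0.008820 / 0.32 = 0.02756 m/d
Retardation R = 1 + ρ_b·K_d/n = 1 + 1.66×0.55/0.32 = 3.853
Contaminant velocity v_c = v/R = 0.02756/3.853 = 0.007153 m/d
t = L/v_c = 969/0.007153 = 135500 d
   = 135500/365 = 371 yr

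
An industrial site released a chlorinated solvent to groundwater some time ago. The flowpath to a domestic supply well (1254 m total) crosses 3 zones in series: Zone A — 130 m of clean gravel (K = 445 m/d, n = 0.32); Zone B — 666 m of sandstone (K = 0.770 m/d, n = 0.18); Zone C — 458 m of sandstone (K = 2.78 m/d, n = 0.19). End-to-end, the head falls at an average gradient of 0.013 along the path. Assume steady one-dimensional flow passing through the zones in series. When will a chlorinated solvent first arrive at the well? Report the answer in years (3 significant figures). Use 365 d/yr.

For zones in series the flux q is common to all zones; the equivalent conductivity is the harmonic (thickness-weighted) mean, K_eq = L_total / Σ(L_j/K_j).
Σ(L/K) = 130/445 + 666/0.770 + 458/2.78 = 0.2921 + 864.9 + 164.7 = 1030 d
K_eq = L_total / Σ(L/K) = 1254 / 1030 = 1.218 m/d
q = K_eq · i = 1.218 × 0.013 = 0.01583 m/d (same in every zone)
Zone A: v = q/n = 0.01583/0.32 = 0.04946 m/d → t_A = 130/0.04946 = 2628 d
Zone B: v = q/n = 0.01583/0.18 = 0.08793 m/d → t_B = 666/0.08793 = 7574 d
Zone C: v = q/n = 0.01583/0.19 = 0.08330 m/d → t_C = 458/0.08330 = 5498 d
Total t = 2628 + 7574 + 5498 = 15700 d
   = 15700 / 365 = 43.0 yr

43.0 years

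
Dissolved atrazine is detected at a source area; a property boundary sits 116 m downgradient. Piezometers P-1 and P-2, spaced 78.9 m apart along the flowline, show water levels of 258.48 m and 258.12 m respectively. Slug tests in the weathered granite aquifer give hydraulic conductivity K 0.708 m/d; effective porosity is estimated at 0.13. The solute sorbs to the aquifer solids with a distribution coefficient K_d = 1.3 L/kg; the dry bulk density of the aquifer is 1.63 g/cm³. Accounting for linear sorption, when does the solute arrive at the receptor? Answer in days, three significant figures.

Hydraulic gradient i = (258.48 − 258.12) / 78.9 = 0.36 / 78.9 = 0.004563
Specific discharge q = 0.708 × 0.004563 = 0.003230 m/d
v_s = q/n_e = 0.003230/0.13 = 0.02485 m/d
Retardation R = 1 + ρ_b·K_d/n = 1 + 1.63×1.3/0.13 = 17.30
Contaminant velocity v_c = v/R = 0.02485/17.30 = 0.001436 m/d
t = L/v_c = 116/0.001436 = 80760 d

80800 days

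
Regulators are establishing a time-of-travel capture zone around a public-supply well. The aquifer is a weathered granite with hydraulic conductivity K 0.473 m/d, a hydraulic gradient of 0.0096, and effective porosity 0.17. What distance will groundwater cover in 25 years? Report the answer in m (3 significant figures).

244 m

Specific discharge q = 0.473 × 0.0096 = 0.004541 m/d
Seepage velocity v = q / n = 0.004541 / 0.17 = 0.02671 m/d
T = 25 yr × 365 = 9125 d
L = v × T = 0.02671 × 9125 = 243.7 m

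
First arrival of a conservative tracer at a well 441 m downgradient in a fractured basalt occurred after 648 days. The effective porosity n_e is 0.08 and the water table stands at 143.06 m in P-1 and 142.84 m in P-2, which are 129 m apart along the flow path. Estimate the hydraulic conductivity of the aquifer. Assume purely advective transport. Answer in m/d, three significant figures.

31.9 m/d

Hydraulic gradient i = (143.06 − 142.84) / 129 = 0.22 / 129 = 0.001705
v = L / t = 441 / 648 = 0.6806 m/d
K = v · n / i = 0.6806 × 0.08 / 0.001705 = 31.9 m/d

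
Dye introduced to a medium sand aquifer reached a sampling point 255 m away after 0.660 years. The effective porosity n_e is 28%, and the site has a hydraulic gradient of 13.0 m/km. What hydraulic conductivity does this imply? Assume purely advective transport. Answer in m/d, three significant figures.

t = 0.660 years = 240.9 d
v = L / t = 255 / 240.9 = 1.059 m/d
K = v · n / i = 1.059 × 0.28 / 0.013 = 22.8 m/d

22.8 m/d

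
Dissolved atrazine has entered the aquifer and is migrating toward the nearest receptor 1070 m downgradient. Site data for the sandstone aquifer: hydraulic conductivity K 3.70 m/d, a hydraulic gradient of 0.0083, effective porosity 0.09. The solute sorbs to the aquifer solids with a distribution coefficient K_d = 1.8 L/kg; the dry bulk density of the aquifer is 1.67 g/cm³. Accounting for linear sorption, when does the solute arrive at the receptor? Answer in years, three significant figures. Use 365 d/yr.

q = Ki = 3.70 × 0.0083 = 0.03071 m/d
v_s = q/n_e = 0.03071/0.09 = 0.3412 m/d
Retardation R = 1 + ρ_b·K_d/n = 1 + 1.67×1.8/0.09 = 34.40
Contaminant velocity v_c = v/R = 0.3412/34.40 = 0.009919 m/d
t = L/v_c = 1070/0.009919 = 107900 d
   = 107900/365 = 296 yr

296 years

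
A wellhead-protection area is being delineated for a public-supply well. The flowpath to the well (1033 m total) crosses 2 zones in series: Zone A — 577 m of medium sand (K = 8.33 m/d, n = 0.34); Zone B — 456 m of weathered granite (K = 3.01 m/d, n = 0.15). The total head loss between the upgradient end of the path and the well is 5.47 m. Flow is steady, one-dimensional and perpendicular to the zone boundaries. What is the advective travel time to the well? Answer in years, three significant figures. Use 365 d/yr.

29.3 years

Steady 1-D flow in series ⇒ the Darcy flux q is identical in every zone and the zone head losses add (resistances L/K in series).
Σ(L/K) = 577/8.33 + 456/3.01 = 69.27 + 151.5 = 220.8 d
q = ΔH / Σ(L/K) = 5.47 / 220.8 = 0.02478 m/d (same in every zone)
Zone A: v = q/n = 0.02478/0.34 = 0.07288 m/d → t_A = 577/0.07288 = 7918 d
Zone B: v = q/n = 0.02478/0.15 = 0.1652 m/d → t_B = 456/0.1652 = 2761 d
Total t = 7918 + 2761 = 10680 d
   = 10680 / 365 = 29.3 yr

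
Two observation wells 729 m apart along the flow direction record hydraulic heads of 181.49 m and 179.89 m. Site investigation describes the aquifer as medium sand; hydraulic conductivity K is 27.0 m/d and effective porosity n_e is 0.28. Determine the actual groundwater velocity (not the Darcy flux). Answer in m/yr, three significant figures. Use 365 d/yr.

Hydraulic gradient i = (181.49 − 179.89) / 729 = 1.60 / 729 = 0.002195
q = Ki = 27.0 × 0.002195 = 0.05926 m/d
v_s = q/n_e = 0.05926/0.28 = 0.2116 m/d
   = 0.2116 × 365 = 77.2 m/yr

77.2 m/yr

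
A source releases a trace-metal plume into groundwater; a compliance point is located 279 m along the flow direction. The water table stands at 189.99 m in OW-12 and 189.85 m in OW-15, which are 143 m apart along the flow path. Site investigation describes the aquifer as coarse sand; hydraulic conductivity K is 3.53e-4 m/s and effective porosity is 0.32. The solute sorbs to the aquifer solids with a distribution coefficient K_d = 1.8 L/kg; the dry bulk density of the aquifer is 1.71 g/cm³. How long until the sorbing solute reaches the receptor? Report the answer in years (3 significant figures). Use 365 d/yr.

Hydraulic gradient i = (189.99 − 189.85) / 143 = 0.14 / 143 = 9.790e-4
K = 3.53e-4 m/s × 86400 s/d = 30.50 m/d
q = Ki = 30.50 × 9.790e-4 = 0.02986 m/d
Seepage velocity v = q / n = 0.02986 / 0.32 = 0.09331 m/d
Retardation R = 1 + ρ_b·K_d/n = 1 + 1.71×1.8/0.32 = 10.62
Contaminant velocity v_c = v/R = 0.09331/10.62 = 0.008787 m/d
t = L/v_c = 279/0.008787 = 31750 d
   = 31750/365 = 87.0 yr

87.0 years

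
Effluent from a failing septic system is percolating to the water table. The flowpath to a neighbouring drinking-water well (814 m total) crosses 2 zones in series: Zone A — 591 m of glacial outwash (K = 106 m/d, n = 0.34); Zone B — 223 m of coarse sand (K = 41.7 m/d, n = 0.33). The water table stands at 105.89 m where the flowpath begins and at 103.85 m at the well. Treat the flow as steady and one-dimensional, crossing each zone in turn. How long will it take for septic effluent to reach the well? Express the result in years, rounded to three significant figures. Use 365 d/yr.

Total head drop ΔH = 105.89 − 103.85 = 2.04 m
Continuity: the same q passes through each zone, so ΔH = q·Σ(L_j/K_j) — the zones act as resistances in series.
Σ(L/K) = 591/106 + 223/41.7 = 5.575 + 5.348 = 10.92 d
q = ΔH / Σ(L/K) = 2.04 / 10.92 = 0.1868 m/d (same in every zone)
Zone A: v = q/n = 0.1868/0.34 = 0.5493 m/d → t_A = 591/0.5493 = 1076 d
Zone B: v = q/n = 0.1868/0.33 = 0.5659 m/d → t_B = 223/0.5659 = 394.0 d
Total t = 1076 + 394.0 = 1470 d
   = 1470 / 365 = 4.03 yr

4.03 years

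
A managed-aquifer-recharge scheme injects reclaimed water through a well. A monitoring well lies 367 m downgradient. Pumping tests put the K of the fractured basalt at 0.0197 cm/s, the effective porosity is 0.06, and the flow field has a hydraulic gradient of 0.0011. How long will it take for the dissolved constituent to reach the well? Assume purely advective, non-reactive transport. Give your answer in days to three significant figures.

K = 0.0197 cm/s × 864 = 17.02 m/d
Specific discharge q = 17.02 × 0.0011 = 0.01872 m/d
v = Ki/n = 17.02·0.0011/0.06 = 0.3120 m/d
t = L / v = 367 / 0.3120 = 1176 d

1180 days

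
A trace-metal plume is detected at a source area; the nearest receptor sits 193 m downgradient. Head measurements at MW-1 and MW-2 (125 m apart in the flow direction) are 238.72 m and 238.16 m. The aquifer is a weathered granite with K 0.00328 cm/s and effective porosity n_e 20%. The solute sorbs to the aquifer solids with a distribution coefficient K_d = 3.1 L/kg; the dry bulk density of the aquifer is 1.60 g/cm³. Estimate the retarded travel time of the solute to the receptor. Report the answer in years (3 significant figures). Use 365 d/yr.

Hydraulic gradient i = (238.72 − 238.16) / 125 = 0.56 / 125 = 0.004480
K = 0.00328 cm/s × 864 = 2.834 m/d
q = Ki = 2.834 × 0.004480 = 0.01270 m/d
v_s = q/n_e = 0.01270/0.20 = 0.06348 m/d
Retardation R = 1 + ρ_b·K_d/n = 1 + 1.60×3.1/0.20 = 25.80
Contaminant velocity v_c = v/R = 0.06348/25.80 = 0.002460 m/d
t = L/v_c = 193/0.002460 = 78440 d
   = 78440/365 = 215 yr

215 years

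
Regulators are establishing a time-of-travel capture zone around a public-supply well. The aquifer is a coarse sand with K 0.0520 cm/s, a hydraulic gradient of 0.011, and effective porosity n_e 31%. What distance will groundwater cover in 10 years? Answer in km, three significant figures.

K = 0.0520 cm/s × 864 = 44.93 m/d
Darcy flux q = K·i = 44.93 × 0.011 = 0.4942 m/d
v_s = q/n_e = 0.4942/0.31 = 1.594 m/d
T = 10 yr × 365 = 3650 d
L = v × T = 1.594 × 3650 = 5819 m
   = 5.82 km

5.82 km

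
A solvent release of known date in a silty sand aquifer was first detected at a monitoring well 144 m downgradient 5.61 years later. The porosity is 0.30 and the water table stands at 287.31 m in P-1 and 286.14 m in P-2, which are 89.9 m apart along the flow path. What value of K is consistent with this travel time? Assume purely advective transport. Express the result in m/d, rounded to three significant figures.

1.62 m/d

Hydraulic gradient i = (287.31 − 286.14) / 89.9 = 1.17 / 89.9 = 0.01301
t = 5.61 years = 2048 d
v = L / t = 144 / 2048 = 0.07032 m/d
K = v · n / i = 0.07032 × 0.30 / 0.01301 = 1.62 m/d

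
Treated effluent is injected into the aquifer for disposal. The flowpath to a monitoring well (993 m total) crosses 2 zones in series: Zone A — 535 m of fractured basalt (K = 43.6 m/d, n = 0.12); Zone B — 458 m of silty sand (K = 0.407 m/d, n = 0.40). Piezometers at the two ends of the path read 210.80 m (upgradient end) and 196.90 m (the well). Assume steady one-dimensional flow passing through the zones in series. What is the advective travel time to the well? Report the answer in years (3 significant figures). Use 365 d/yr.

Total head drop ΔH = 210.80 − 196.90 = 13.90 m
Steady 1-D flow in series ⇒ the Darcy flux q is identical in every zone and the zone head losses add (resistances L/K in series).
Σ(L/K) = 535/43.6 + 458/0.407 = 12.27 + 1125 = 1138 d
q = ΔH / Σ(L/K) = 13.90 / 1138 = 0.01222 m/d (same in every zone)
Zone A: v = q/n = 0.01222/0.12 = 0.1018 m/d → t_A = 535/0.1018 = 5254 d
Zone B: v = q/n = 0.01222/0.40 = 0.03055 m/d → t_B = 458/0.03055 = 14990 d
Total t = 5254 + 14990 = 20250 d
   = 20250 / 365 = 55.5 yr

55.5 years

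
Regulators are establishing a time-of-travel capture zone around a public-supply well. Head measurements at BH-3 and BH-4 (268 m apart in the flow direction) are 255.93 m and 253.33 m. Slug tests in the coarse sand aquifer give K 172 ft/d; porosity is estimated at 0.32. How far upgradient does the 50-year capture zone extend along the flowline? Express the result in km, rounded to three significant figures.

29.0 km

Hydraulic gradient i = (255.93 − 253.33) / 268 = 2.60 / 268 = 0.009701
K = 172 ft/d × 0.3048 = 52.43 m/d
q = Ki = 52.43 × 0.009701 = 0.5086 m/d
v = Ki/n = 52.43·0.009701/0.32 = 1.589 m/d
T = 50 yr × 365 = 18250 d
L = v × T = 1.589 × 18250 = 29010 m
   = 29.0 km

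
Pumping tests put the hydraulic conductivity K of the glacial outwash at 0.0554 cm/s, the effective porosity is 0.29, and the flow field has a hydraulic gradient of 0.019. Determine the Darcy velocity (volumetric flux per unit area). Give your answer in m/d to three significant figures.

K = 0.0554 cm/s × 864 = 47.87 m/d
Darcy flux q = K·i = 47.87 × 0.019 = 0.9094 m/d

0.909 m/d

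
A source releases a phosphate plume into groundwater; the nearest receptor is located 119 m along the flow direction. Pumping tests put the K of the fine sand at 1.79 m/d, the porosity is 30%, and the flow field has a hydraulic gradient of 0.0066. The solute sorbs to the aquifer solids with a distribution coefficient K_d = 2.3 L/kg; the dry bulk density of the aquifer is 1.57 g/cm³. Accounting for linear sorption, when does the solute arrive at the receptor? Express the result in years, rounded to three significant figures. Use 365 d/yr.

Specific discharge q = 1.79 × 0.0066 = 0.01181 m/d
v = Ki/n = 1.79·0.0066/0.30 = 0.03938 m/d
Retardation R = 1 + ρ_b·K_d/n = 1 + 1.57×2.3/0.30 = 13.04
Contaminant velocity v_c = v/R = 0.03938/13.04 = 0.003021 m/d
t = L/v_c = 119/0.003021 = 39390 d
   = 39390/365 = 108 yr

108 years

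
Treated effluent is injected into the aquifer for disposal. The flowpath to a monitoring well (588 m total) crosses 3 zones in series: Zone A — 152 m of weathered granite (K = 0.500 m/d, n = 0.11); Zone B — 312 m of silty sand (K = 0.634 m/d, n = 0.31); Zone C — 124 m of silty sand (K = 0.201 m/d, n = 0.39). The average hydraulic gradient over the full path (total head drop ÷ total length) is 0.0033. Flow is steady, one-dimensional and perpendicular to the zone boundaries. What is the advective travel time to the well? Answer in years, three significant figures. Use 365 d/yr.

Continuity: the same q passes through each zone, so ΔH = q·Σ(L_j/K_j) — the zones act as resistances in series.
Σ(L/K) = 152/0.500 + 312/0.634 + 124/0.201 = 304.0 + 492.1 + 616.9 = 1413 d
K_eq = L_total / Σ(L/K) = 588 / 1413 = 0.4161 m/d
q = K_eq · i = 0.4161 × 0.0033 = 0.001373 m/d (same in every zone)
Zone A: v = q/n = 0.001373/0.11 = 0.01248 m/d → t_A = 152/0.01248 = 12180 d
Zone B: v = q/n = 0.001373/0.31 = 0.004430 m/d → t_B = 312/0.004430 = 70430 d
Zone C: v = q/n = 0.001373/0.39 = 0.003521 m/d → t_C = 124/0.003521 = 35220 d
Total t = 12180 + 70430 + 35220 = 117800 d
   = 117800 / 365 = 323 yr

323 years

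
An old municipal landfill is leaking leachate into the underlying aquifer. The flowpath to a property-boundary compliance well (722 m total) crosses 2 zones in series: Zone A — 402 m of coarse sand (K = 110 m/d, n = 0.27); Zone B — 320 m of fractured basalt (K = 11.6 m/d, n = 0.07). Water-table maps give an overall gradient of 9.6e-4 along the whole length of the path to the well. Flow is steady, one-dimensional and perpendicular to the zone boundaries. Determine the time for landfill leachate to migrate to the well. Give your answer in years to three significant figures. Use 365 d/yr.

16.2 years

For zones in series the flux q is common to all zones; the equivalent conductivity is the harmonic (thickness-weighted) mean, K_eq = L_total / Σ(L_j/K_j).
Σ(L/K) = 402/110 + 320/11.6 = 3.655 + 27.59 = 31.24 d
K_eq = L_total / Σ(L/K) = 722 / 31.24 = 23.11 m/d
q = K_eq · i = 23.11 × 9.6e-4 = 0.02219 m/d (same in every zone)
Zone A: v = q/n = 0.02219/0.27 = 0.08217 m/d → t_A = 402/0.08217 = 4892 d
Zone B: v = q/n = 0.02219/0.07 = 0.3169 m/d → t_B = 320/0.3169 = 1010 d
Total t = 4892 + 1010 = 5902 d
   = 5902 / 365 = 16.2 yr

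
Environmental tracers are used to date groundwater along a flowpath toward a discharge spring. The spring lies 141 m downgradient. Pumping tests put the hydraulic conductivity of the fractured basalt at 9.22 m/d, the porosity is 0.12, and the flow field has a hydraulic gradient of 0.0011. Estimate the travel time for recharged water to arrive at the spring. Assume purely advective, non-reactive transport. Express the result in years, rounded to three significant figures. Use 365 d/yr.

4.57 years

Darcy flux q = K·i = 9.22 × 0.0011 = 0.01014 m/d
Seepage velocity v = q / n = 0.01014 / 0.12 = 0.08452 m/d
t = L / v = 141 / 0.08452 = 1668 d
   = 1668 / 365 = 4.57 yr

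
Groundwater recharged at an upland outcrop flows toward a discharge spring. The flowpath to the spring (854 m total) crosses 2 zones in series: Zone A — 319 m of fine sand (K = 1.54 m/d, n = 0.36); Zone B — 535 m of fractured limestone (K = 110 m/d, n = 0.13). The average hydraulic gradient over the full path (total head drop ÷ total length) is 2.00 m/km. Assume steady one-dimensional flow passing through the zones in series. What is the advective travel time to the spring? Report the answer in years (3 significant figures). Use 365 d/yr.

62.7 years

For zones in series the flux q is common to all zones; the equivalent conductivity is the harmonic (thickness-weighted) mean, K_eq = L_total / Σ(L_j/K_j).
Σ(L/K) = 319/1.54 + 535/110 = 207.1 + 4.864 = 212.0 d
K_eq = L_total / Σ(L/K) = 854 / 212.0 = 4.028 m/d
q = K_eq · i = 4.028 × 0.0020 = 0.008056 m/d (same in every zone)
Zone A: v = q/n = 0.008056/0.36 = 0.02238 m/d → t_A = 319/0.02238 = 14250 d
Zone B: v = q/n = 0.008056/0.13 = 0.06197 m/d → t_B = 535/0.06197 = 8633 d
Total t = 14250 + 8633 = 22890 d
   = 22890 / 365 = 62.7 yr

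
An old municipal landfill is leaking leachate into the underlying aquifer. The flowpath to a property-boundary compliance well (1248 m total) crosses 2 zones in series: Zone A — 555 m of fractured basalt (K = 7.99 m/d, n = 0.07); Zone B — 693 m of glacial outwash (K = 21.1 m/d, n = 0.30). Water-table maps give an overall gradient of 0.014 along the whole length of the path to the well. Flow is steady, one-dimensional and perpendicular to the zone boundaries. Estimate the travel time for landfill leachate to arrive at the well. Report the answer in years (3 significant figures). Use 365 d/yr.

3.96 years

Continuity: the same q passes through each zone, so ΔH = q·Σ(L_j/K_j) — the zones act as resistances in series.
Σ(L/K) = 555/7.99 + 693/21.1 = 69.46 + 32.84 = 102.3 d
K_eq = L_total / Σ(L/K) = 1248 / 102.3 = 12.20 m/d
q = K_eq · i = 12.20 × 0.014 = 0.1708 m/d (same in every zone)
Zone A: v = q/n = 0.1708/0.07 = 2.440 m/d → t_A = 555/2.440 = 227.5 d
Zone B: v = q/n = 0.1708/0.30 = 0.5693 m/d → t_B = 693/0.5693 = 1217 d
Total t = 227.5 + 1217 = 1445 d
   = 1445 / 365 = 3.96 yr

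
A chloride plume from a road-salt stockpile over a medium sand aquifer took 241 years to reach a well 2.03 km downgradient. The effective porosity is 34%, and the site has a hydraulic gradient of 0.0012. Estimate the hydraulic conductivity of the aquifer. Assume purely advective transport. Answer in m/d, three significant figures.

t = 241 years = 87970 d
L = 2.03 km = 2030 m
v = L / t = 2030 / 87970 = 0.02308 m/d
K = v · n / i = 0.02308 × 0.34 / 0.0012 = 6.54 m/d

6.54 m/d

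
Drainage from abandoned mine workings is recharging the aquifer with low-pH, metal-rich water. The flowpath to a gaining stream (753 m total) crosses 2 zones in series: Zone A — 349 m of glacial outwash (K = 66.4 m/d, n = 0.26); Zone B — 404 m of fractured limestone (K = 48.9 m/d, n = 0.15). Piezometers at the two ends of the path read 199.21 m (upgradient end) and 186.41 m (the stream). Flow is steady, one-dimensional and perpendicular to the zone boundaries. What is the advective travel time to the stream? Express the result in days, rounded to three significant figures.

Total head drop ΔH = 199.21 − 186.41 = 12.80 m
Continuity: the same q passes through each zone, so ΔH = q·Σ(L_j/K_j) — the zones act as resistances in series.
Σ(L/K) = 349/66.4 + 404/48.9 = 5.256 + 8.262 = 13.52 d
q = ΔH / Σ(L/K) = 12.80 / 13.52 = 0.9469 m/d (same in every zone)
Zone A: v = q/n = 0.9469/0.26 = 3.642 m/d → t_A = 349/3.642 = 95.83 d
Zone B: v = q/n = 0.9469/0.15 = 6.313 m/d → t_B = 404/6.313 = 64.00 d
Total t = 95.83 + 64.00 = 159.8 d

160 days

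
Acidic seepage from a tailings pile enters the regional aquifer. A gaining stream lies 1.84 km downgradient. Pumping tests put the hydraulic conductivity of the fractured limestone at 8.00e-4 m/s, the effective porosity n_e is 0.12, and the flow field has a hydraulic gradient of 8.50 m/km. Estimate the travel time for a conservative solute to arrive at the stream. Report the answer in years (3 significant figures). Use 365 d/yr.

1.03 years

K = 8.00e-4 m/s × 86400 s/d = 69.12 m/d
q = Ki = 69.12 × 0.0085 = 0.5875 m/d
Average linear velocity = 0.5875 / 0.12 = 4.896 m/d
L = 1.84 km = 1840 m
t = L / v = 1840 / 4.896 = 375.8 d
   = 375.8 / 365 = 1.03 yr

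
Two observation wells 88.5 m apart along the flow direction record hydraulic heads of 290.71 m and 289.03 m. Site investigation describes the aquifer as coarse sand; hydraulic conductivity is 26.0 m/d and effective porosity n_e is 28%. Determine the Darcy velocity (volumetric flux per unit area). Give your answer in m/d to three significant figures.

Hydraulic gradient i = (290.71 − 289.03) / 88.5 = 1.68 / 88.5 = 0.01898
Specific discharge q = 26.0 × 0.01898 = 0.4936 m/d

0.494 m/d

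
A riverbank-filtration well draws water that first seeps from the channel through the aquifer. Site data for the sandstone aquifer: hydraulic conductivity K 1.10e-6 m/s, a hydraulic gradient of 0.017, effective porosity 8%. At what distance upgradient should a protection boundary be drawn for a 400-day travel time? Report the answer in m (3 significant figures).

K = 1.10e-6 m/s × 86400 s/d = 0.09504 m/d
q = Ki = 0.09504 × 0.017 = 0.001616 m/d
Seepage velocity v = q / n = 0.001616 / 0.08 = 0.02020 m/d
L = v × T = 0.02020 × 400 = 8.078 m

8.08 m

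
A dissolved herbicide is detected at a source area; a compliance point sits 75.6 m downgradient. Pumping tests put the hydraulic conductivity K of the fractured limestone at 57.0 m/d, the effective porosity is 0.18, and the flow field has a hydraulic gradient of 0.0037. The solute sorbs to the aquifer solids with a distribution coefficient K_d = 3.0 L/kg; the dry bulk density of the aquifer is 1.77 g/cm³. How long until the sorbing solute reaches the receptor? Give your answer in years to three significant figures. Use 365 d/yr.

5.39 years

Darcy flux q = K·i = 57.0 × 0.0037 = 0.2109 m/d
v = Ki/n = 57.0·0.0037/0.18 = 1.172 m/d
Retardation R = 1 + ρ_b·K_d/n = 1 + 1.77×3.0/0.18 = 30.50
Contaminant velocity v_c = v/R = 1.172/30.50 = 0.03842 m/d
t = L/v_c = 75.6/0.03842 = 1968 d
   = 1968/365 = 5.39 yr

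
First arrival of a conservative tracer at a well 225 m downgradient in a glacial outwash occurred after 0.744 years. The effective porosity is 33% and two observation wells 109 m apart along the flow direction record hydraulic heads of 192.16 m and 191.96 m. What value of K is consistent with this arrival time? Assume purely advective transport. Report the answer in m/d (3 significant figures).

Hydraulic gradient i = (192.16 − 191.96) / 109 = 0.20 / 109 = 0.001835
t = 0.744 years = 271.6 d
v = L / t = 225 / 271.6 = 0.8285 m/d
K = v · n / i = 0.8285 × 0.33 / 0.001835 = 149 m/d

149 m/d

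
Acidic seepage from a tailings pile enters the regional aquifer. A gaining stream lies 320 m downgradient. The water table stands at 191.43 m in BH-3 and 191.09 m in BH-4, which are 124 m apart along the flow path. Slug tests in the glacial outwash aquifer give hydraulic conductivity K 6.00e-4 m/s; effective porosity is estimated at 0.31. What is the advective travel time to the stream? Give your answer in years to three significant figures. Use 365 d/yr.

1.91 years

Hydraulic gradient i = (191.43 − 191.09) / 124 = 0.34 / 124 = 0.002742
K = 6.00e-4 m/s × 86400 s/d = 51.84 m/d
Darcy flux q = K·i = 51.84 × 0.002742 = 0.1421 m/d
Seepage velocity v = q / n = 0.1421 / 0.31 = 0.4585 m/d
t = L / v = 320 / 0.4585 = 697.9 d
   = 697.9 / 365 = 1.91 yr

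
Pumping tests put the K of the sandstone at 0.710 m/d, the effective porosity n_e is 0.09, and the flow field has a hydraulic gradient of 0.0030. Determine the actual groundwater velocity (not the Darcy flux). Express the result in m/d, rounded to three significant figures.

0.0237 m/d

Specific discharge q = 0.710 × 0.0030 = 0.002130 m/d
v_s = q/n_e = 0.002130/0.09 = 0.02367 m/d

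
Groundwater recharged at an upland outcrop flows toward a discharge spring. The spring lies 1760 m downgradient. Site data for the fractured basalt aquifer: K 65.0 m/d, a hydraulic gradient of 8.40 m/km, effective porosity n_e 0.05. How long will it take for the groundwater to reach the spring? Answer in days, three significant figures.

161 days

Darcy flux q = K·i = 65.0 × 0.0084 = 0.5460 m/d
Seepage velocity v = q / n = 0.5460 / 0.05 = 10.92 m/d
t = L / v = 1760 / 10.92 = 161.2 d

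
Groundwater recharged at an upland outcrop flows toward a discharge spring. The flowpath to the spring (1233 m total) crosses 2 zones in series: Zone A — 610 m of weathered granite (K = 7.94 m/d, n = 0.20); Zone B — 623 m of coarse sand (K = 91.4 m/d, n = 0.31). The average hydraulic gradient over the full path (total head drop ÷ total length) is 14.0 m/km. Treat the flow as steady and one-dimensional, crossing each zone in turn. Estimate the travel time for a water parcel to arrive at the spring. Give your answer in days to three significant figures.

1530 days

Continuity: the same q passes through each zone, so ΔH = q·Σ(L_j/K_j) — the zones act as resistances in series.
Σ(L/K) = 610/7.94 + 623/91.4 = 76.83 + 6.816 = 83.64 d
K_eq = L_total / Σ(L/K) = 1233 / 83.64 = 14.74 m/d
q = K_eq · i = 14.74 × 0.014 = 0.2064 m/d (same in every zone)
Zone A: v = q/n = 0.2064/0.20 = 1.032 m/d → t_A = 610/1.032 = 591.1 d
Zone B: v = q/n = 0.2064/0.31 = 0.6657 m/d → t_B = 623/0.6657 = 935.8 d
Total t = 591.1 + 935.8 = 1527 d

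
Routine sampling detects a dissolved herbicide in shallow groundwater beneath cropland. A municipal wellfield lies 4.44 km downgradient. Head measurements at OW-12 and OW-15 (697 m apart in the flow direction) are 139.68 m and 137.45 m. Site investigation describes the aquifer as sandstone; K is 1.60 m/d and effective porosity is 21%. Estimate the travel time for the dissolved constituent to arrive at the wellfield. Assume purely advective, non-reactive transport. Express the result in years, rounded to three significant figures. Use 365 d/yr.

Hydraulic gradient i = (139.68 − 137.45) / 697 = 2.23 / 697 = 0.003199
q = Ki = 1.60 × 0.003199 = 0.005119 m/d
Average linear velocity = 0.005119 / 0.21 = 0.02438 m/d
L = 4.44 km = 4440 m
t = L / v = 4440 / 0.02438 = 182100 d
   = 182100 / 365 = 499 yr

499 years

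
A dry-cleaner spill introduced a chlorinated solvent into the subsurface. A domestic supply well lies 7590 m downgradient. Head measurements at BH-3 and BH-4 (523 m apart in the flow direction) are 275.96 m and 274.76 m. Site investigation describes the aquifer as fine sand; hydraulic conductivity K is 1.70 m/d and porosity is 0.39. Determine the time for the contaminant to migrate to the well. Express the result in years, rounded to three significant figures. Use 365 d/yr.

Hydraulic gradient i = (275.96 − 274.76) / 523 = 1.20 / 523 = 0.002294
Specific discharge q = 1.70 × 0.002294 = 0.003901 m/d
Seepage velocity v = q / n = 0.003901 / 0.39 = 0.01000 m/d
t = L / v = 7590 / 0.01000 = 758900 d
   = 758900 / 365 = 2080 yr

2080 years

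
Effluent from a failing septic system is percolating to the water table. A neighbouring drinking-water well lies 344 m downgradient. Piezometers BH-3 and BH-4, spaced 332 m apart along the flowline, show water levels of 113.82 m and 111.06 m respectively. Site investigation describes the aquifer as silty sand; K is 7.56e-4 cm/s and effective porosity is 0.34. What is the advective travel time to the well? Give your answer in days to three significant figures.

Hydraulic gradient i = (113.82 − 111.06) / 332 = 2.76 / 332 = 0.008313
K = 7.56e-4 cm/s × 864 = 0.6532 m/d
q = Ki = 0.6532 × 0.008313 = 0.005430 m/d
Average linear velocity = 0.005430 / 0.34 = 0.01597 m/d
t = L / v = 344 / 0.01597 = 21540 d

21500 days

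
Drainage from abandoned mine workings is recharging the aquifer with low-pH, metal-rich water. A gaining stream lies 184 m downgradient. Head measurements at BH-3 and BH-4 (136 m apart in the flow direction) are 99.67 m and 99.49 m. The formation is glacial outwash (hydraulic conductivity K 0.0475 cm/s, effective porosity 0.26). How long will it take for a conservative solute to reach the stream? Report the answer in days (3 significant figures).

Hydraulic gradient i = (99.67 − 99.49) / 136 = 0.18 / 136 = 0.001324
K = 0.0475 cm/s × 864 = 41.04 m/d
Darcy flux q = K·i = 41.04 × 0.001324 = 0.05432 m/d
Average linear velocity = 0.05432 / 0.26 = 0.2089 m/d
t = L / v = 184 / 0.2089 = 880.7 d

881 days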